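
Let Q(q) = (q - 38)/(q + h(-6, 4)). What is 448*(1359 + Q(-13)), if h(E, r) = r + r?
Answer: 3067008/5 ≈ 6.1340e+5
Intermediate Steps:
h(E, r) = 2*r
Q(q) = (-38 + q)/(8 + q) (Q(q) = (q - 38)/(q + 2*4) = (-38 + q)/(q + 8) = (-38 + q)/(8 + q))
448*(1359 + Q(-13)) = 448*(1359 + (-38 - 13)/(8 - 13)) = 448*(1359 - 51/(-5)) = 448*(1359 - ⅕*(-51)) = 448*(1359 + 51/5) = 448*(6846/5) = 3067008/5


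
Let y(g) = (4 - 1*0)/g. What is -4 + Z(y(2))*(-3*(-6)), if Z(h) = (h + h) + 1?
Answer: 86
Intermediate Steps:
y(g) = 4/g (y(g) = (4 + 0)/g = 4/g)
Z(h) = 1 + 2*h (Z(h) = 2*h + 1 = 1 + 2*h)
-4 + Z(y(2))*(-3*(-6)) = -4 + (1 + 2*(4/2))*(-3*(-6)) = -4 + (1 + 2*(4*(½)))*18 = -4 + (1 + 2*2)*18 = -4 + (1 + 4)*18 = -4 + 5*18 = -4 + 90 = 86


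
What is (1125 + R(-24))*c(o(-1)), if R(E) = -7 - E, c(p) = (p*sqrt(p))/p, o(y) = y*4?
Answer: 2284*I ≈ 2284.0*I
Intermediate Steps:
o(y) = 4*y
c(p) = sqrt(p) (c(p) = p**(3/2)/p = sqrt(p))
(1125 + R(-24))*c(o(-1)) = (1125 + (-7 - 1*(-24)))*sqrt(4*(-1)) = (1125 + (-7 + 24))*sqrt(-4) = (1125 + 17)*(2*I) = 1142*(2*I) = 2284*I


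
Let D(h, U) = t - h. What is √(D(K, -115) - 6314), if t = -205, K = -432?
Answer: I*√6087 ≈ 78.019*I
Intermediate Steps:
D(h, U) = -205 - h
√(D(K, -115) - 6314) = √((-205 - 1*(-432)) - 6314) = √((-205 + 432) - 6314) = √(227 - 6314) = √(-6087) = I*√6087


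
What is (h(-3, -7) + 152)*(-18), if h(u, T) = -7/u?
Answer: -2778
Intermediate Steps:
(h(-3, -7) + 152)*(-18) = (-7/(-3) + 152)*(-18) = (-7*(-1/3) + 152)*(-18) = (7/3 + 152)*(-18) = (463/3)*(-18) = -2778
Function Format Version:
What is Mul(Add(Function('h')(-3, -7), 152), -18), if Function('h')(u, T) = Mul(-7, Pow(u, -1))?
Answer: -2778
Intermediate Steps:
Mul(Add(Function('h')(-3, -7), 152), -18) = Mul(Add(Mul(-7, Pow(-3, -1)), 152), -18) = Mul(Add(Mul(-7, Rational(-1, 3)), 152), -18) = Mul(Add(Rational(7, 3), 152), -18) = Mul(Rational(463, 3), -18) = -2778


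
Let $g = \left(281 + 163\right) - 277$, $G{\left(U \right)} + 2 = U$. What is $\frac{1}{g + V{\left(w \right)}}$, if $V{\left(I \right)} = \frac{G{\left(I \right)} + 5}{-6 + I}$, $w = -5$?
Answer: $\frac{11}{1839} \approx 0.0059815$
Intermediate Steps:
$G{\left(U \right)} = -2 + U$
$V{\left(I \right)} = \frac{3 + I}{-6 + I}$ ($V{\left(I \right)} = \frac{\left(-2 + I\right) + 5}{-6 + I} = \frac{3 + I}{-6 + I}$)
$g = 167$ ($g = 444 - 277 = 167$)
$\frac{1}{g + V{\left(w \right)}} = \frac{1}{167 + \frac{3 - 5}{-6 - 5}} = \frac{1}{167 + \frac{1}{-11} \left(-2\right)} = \frac{1}{167 - - \frac{2}{11}} = \frac{1}{167 + \frac{2}{11}} = \frac{1}{\frac{1839}{11}} = \frac{11}{1839}$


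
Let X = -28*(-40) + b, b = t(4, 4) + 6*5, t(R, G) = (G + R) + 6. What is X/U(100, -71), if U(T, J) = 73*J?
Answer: -1164/5183 ≈ -0.22458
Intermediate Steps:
t(R, G) = 6 + G + R
b = 44 (b = (6 + 4 + 4) + 6*5 = 14 + 30 = 44)
X = 1164 (X = -28*(-40) + 44 = 1120 + 44 = 1164)
X/U(100, -71) = 1164/((73*(-71))) = 1164/(-5183) = 1164*(-1/5183) = -1164/5183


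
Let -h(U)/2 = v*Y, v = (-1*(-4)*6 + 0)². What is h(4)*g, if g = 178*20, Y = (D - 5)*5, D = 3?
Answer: 41011200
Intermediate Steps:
v = 576 (v = (4*6 + 0)² = (24 + 0)² = 24² = 576)
Y = -10 (Y = (3 - 5)*5 = -2*5 = -10)
g = 3560
h(U) = 11520 (h(U) = -1152*(-10) = -2*(-5760) = 11520)
h(4)*g = 11520*3560 = 41011200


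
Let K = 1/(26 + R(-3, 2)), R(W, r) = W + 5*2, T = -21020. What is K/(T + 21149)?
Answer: 1/4257 ≈ 0.00023491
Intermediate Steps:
R(W, r) = 10 + W (R(W, r) = W + 10 = 10 + W)
K = 1/33 (K = 1/(26 + (10 - 3)) = 1/(26 + 7) = 1/33 ≈ 0.030303)
K/(T + 21149) = (1/33)/(-21020 + 21149) = (1/33)/129 = (1/129)*(1/33) = 1/4257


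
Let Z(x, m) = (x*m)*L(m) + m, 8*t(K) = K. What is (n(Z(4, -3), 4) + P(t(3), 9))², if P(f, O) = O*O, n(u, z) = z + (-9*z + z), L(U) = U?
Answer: 2809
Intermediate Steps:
t(K) = K/8
Z(x, m) = m + x*m² (Z(x, m) = (x*m)*m + m = (m*x)*m + m = x*m² + m = m + x*m²)
n(u, z) = -7*z (n(u, z) = z - 8*z = -7*z)
P(f, O) = O²
(n(Z(4, -3), 4) + P(t(3), 9))² = (-7*4 + 9²)² = (-28 + 81)² = 53² = 2809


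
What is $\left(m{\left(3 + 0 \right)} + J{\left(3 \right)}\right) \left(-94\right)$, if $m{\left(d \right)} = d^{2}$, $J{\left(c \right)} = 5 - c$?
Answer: $-1034$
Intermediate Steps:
$\left(m{\left(3 + 0 \right)} + J{\left(3 \right)}\right) \left(-94\right) = \left(\left(3 + 0\right)^{2} + \left(5 - 3\right)\right) \left(-94\right) = \left(3^{2} + \left(5 - 3\right)\right) \left(-94\right) = \left(9 + 2\right) \left(-94\right) = 11 \left(-94\right) = -1034$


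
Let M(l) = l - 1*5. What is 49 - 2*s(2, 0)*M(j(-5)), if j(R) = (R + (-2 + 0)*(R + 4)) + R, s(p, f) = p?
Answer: 101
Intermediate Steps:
j(R) = -8 (j(R) = (R - 2*(4 + R)) + R = (R + (-8 - 2*R)) + R = (-8 - R) + R = -8)
M(l) = -5 + l (M(l) = l - 5 = -5 + l)
49 - 2*s(2, 0)*M(j(-5)) = 49 - 4*(-5 - 8) = 49 - 4*(-13) = 49 - 2*(-26) = 49 + 52 = 101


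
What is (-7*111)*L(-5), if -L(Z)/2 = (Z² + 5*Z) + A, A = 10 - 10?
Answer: 0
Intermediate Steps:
A = 0
L(Z) = -10*Z - 2*Z² (L(Z) = -2*((Z² + 5*Z) + 0) = -2*(Z² + 5*Z) = -10*Z - 2*Z²)
(-7*111)*L(-5) = (-7*111)*(2*(-5)*(-5 - 1*(-5))) = -1554*(-5)*(-5 + 5) = -1554*(-5)*0 = -777*0 = 0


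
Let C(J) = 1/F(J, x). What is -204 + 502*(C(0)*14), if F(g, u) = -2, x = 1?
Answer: -3718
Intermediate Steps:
C(J) = -½ (C(J) = 1/(-2) = -½)
-204 + 502*(C(0)*14) = -204 + 502*(-½*14) = -204 + 502*(-7) = -204 - 3514 = -3718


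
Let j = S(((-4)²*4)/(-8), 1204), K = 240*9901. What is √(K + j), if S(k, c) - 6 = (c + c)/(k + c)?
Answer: 2*√53109737161/299 ≈ 1541.5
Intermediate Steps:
K = 2376240
S(k, c) = 6 + 2*c/(c + k) (S(k, c) = 6 + (c + c)/(k + c) = 6 + (2*c)/(c + k) = 6 + 2*c/(c + k))
j = 2396/299 (j = 2*(3*(((-4)²*4)/(-8)) + 4*1204)/(1204 + ((-4)²*4)/(-8)) = 2*(3*((16*4)*(-⅛)) + 4816)/(1204 + (16*4)*(-⅛)) = 2*(3*(64*(-⅛)) + 4816)/(1204 + 64*(-⅛)) = 2*(3*(-8) + 4816)/(1204 - 8) = 2*(-24 + 4816)/1196 = 2*(1/1196)*4792 = 2396/299 ≈ 8.0134)
√(K + j) = √(2376240 + 2396/299) = √(710498156/299) = 2*√53109737161/299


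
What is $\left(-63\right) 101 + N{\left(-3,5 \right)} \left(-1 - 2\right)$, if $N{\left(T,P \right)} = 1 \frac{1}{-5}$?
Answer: $- \frac{31812}{5} \approx -6362.4$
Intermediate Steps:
$N{\left(T,P \right)} = - \frac{1}{5}$ ($N{\left(T,P \right)} = 1 \left(- \frac{1}{5}\right) = - \frac{1}{5}$)
$\left(-63\right) 101 + N{\left(-3,5 \right)} \left(-1 - 2\right) = \left(-63\right) 101 - \frac{-1 - 2}{5} = -6363 - - \frac{3}{5} = -6363 + \frac{3}{5} = - \frac{31812}{5}$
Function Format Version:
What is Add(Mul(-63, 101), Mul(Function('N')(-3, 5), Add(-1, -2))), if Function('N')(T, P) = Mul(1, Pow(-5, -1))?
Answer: Rational(-31812, 5) ≈ -6362.4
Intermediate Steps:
Function('N')(T, P) = Rational(-1, 5) (Function('N')(T, P) = Mul(1, Rational(-1, 5)) = Rational(-1, 5))
Add(Mul(-63, 101), Mul(Function('N')(-3, 5), Add(-1, -2))) = Add(Mul(-63, 101), Mul(Rational(-1, 5), Add(-1, -2))) = Add(-6363, Mul(Rational(-1, 5), -3)) = Add(-6363, Rational(3, 5)) = Rational(-31812, 5)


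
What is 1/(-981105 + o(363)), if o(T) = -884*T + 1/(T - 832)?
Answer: -469/610636594 ≈ -7.6805e-7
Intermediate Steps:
o(T) = 1/(-832 + T) - 884*T (o(T) = -884*T + 1/(-832 + T) = 1/(-832 + T) - 884*T)
1/(-981105 + o(363)) = 1/(-981105 + (1 - 884*363**2 + 735488*363)/(-832 + 363)) = 1/(-981105 + (1 - 884*131769 + 266982144)/(-469)) = 1/(-981105 - (1 - 116483796 + 266982144)/469) = 1/(-981105 - 1/469*150498349) = 1/(-981105 - 150498349/469) = 1/(-610636594/469) = -469/610636594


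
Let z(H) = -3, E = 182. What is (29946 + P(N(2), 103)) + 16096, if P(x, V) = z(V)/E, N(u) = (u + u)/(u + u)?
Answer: 8379641/182 ≈ 46042.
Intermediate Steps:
N(u) = 1 (N(u) = (2*u)/((2*u)) = (2*u)*(1/(2*u)) = 1)
P(x, V) = -3/182
(29946 + P(N(2), 103)) + 16096 = (29946 - 3/182) + 16096 = 5450169/182 + 16096 = 8379641/182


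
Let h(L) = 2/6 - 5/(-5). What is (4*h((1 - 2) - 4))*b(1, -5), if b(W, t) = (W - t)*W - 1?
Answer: 80/3 ≈ 26.667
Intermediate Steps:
b(W, t) = -1 + W*(W - t) (b(W, t) = W*(W - t) - 1 = -1 + W*(W - t))
h(L) = 4/3 (h(L) = 2*(⅙) - 5*(-⅕) = ⅓ + 1 = 4/3)
(4*h((1 - 2) - 4))*b(1, -5) = (4*(4/3))*(-1 + 1² - 1*1*(-5)) = 16*(-1 + 1 + 5)/3 = (16/3)*5 = 80/3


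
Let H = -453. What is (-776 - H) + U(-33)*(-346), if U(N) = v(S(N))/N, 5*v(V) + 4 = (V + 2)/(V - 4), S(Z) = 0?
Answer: -18284/55 ≈ -332.44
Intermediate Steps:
v(V) = -4/5 + (2 + V)/(5*(-4 + V)) (v(V) = -4/5 + ((V + 2)/(V - 4))/5 = -4/5 + ((2 + V)/(-4 + V))/5 = -4/5 + (2 + V)/(5*(-4 + V)))
U(N) = -9/(10*N) (U(N) = (3*(6 - 1*0)/(5*(-4 + 0)))/N = ((3/5)*(6 + 0)/(-4))/N = ((3/5)*(-1/4)*6)/N = -9/(10*N))
(-776 - H) + U(-33)*(-346) = (-776 - 1*(-453)) - 9/10/(-33)*(-346) = (-776 + 453) - 9/10*(-1/33)*(-346) = -323 + (3/110)*(-346) = -323 - 519/55 = -18284/55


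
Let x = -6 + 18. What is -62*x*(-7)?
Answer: 5208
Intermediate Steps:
x = 12
-62*x*(-7) = -62*12*(-7) = -744*(-7) = 5208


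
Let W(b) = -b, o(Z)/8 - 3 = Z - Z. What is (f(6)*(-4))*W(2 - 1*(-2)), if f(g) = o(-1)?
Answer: 384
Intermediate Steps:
o(Z) = 24 (o(Z) = 24 + 8*(Z - Z) = 24 + 8*0 = 24 + 0 = 24)
f(g) = 24
(f(6)*(-4))*W(2 - 1*(-2)) = (24*(-4))*(-(2 - 1*(-2))) = -(-96)*(2 + 2) = -(-96)*4 = -96*(-4) = 384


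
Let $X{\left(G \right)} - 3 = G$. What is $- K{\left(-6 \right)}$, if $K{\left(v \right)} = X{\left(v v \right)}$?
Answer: $-39$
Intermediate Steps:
$X{\left(G \right)} = 3 + G$
$K{\left(v \right)} = 3 + v^{2}$ ($K{\left(v \right)} = 3 + v v = 3 + v^{2}$)
$- K{\left(-6 \right)} = - (3 + \left(-6\right)^{2}) = - (3 + 36) = \left(-1\right) 39 = -39$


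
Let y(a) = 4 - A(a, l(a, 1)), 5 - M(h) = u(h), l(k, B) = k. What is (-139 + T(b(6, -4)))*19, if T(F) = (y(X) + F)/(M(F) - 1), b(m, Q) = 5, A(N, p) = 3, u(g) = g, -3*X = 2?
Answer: -2755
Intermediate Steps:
X = -⅔ (X = -⅓*2 = -⅔ ≈ -0.66667)
M(h) = 5 - h
y(a) = 1 (y(a) = 4 - 1*3 = 4 - 3 = 1)
T(F) = (1 + F)/(4 - F) (T(F) = (1 + F)/((5 - F) - 1) = (1 + F)/(4 - F))
(-139 + T(b(6, -4)))*19 = (-139 + (-1 - 1*5)/(-4 + 5))*19 = (-139 + (-1 - 5)/1)*19 = (-139 + 1*(-6))*19 = (-139 - 6)*19 = -145*19 = -2755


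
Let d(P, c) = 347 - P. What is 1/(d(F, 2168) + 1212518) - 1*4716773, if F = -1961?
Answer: -5730058476497/1214826 ≈ -4.7168e+6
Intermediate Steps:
1/(d(F, 2168) + 1212518) - 1*4716773 = 1/((347 - 1*(-1961)) + 1212518) - 1*4716773 = 1/((347 + 1961) + 1212518) - 4716773 = 1/(2308 + 1212518) - 4716773 = 1/1214826 - 4716773 = -5730058476497/1214826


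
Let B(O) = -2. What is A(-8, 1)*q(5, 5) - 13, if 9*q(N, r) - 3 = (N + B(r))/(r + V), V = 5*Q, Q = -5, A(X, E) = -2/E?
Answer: -409/30 ≈ -13.633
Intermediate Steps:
V = -25 (V = 5*(-5) = -25)
q(N, r) = 1/3 + (-2 + N)/(9*(-25 + r)) (q(N, r) = 1/3 + ((N - 2)/(r - 25))/9 = 1/3 + ((-2 + N)/(-25 + r))/9 = 1/3 + (-2 + N)/(9*(-25 + r)))
A(-8, 1)*q(5, 5) - 13 = (-2/1)*((-77 + 5 + 3*5)/(9*(-25 + 5))) - 13 = (-2*1)*((1/9)*(-77 + 5 + 15)/(-20)) - 13 = -2*(-1)*(-57)/(9*20) - 13 = -2*19/60 - 13 = -19/30 - 13 = -409/30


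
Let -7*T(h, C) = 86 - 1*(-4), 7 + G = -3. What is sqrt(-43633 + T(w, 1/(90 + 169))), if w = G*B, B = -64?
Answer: I*sqrt(2138647)/7 ≈ 208.92*I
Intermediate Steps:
G = -10 (G = -7 - 3 = -10)
w = 640 (w = -10*(-64) = 640)
T(h, C) = -90/7 (T(h, C) = -(86 - 1*(-4))/7 = -(86 + 4)/7 = -1/7*90 = -90/7)
sqrt(-43633 + T(w, 1/(90 + 169))) = sqrt(-43633 - 90/7) = sqrt(-305521/7) = I*sqrt(2138647)/7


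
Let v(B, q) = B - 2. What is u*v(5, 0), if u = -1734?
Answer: -5202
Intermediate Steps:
v(B, q) = -2 + B
u*v(5, 0) = -1734*(-2 + 5) = -1734*3 = -5202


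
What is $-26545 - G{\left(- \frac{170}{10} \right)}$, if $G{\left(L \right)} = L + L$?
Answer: $-26511$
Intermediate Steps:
$G{\left(L \right)} = 2 L$
$-26545 - G{\left(- \frac{170}{10} \right)} = -26545 - 2 \left(- \frac{170}{10}\right) = -26545 - 2 \left(\left(-170\right) \frac{1}{10}\right) = -26545 - 2 \left(-17\right) = -26545 - -34 = -26545 + 34 = -26511$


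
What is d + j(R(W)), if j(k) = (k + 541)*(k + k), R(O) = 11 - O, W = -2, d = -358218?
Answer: -343814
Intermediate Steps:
j(k) = 2*k*(541 + k) (j(k) = (541 + k)*(2*k) = 2*k*(541 + k))
d + j(R(W)) = -358218 + 2*(11 - 1*(-2))*(541 + (11 - 1*(-2))) = -358218 + 2*(11 + 2)*(541 + (11 + 2)) = -358218 + 2*13*(541 + 13) = -358218 + 2*13*554 = -358218 + 14404 = -343814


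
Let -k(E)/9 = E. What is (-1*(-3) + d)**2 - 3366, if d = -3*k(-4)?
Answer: 7659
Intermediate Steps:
k(E) = -9*E
d = -108 (d = -(-27)*(-4) = -3*36 = -108)
(-1*(-3) + d)**2 - 3366 = (-1*(-3) - 108)**2 - 3366 = (3 - 108)**2 - 3366 = (-105)**2 - 3366 = 11025 - 3366 = 7659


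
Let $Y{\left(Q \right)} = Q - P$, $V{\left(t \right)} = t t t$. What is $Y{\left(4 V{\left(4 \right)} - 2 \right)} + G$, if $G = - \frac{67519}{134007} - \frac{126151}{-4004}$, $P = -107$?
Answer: $\frac{210334385089}{536564028} \approx 392.0$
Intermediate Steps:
$V{\left(t \right)} = t^{3}$ ($V{\left(t \right)} = t^{2} t = t^{3}$)
$Y{\left(Q \right)} = 107 + Q$ ($Y{\left(Q \right)} = Q - -107 = Q + 107 = 107 + Q$)
$G = \frac{16634770981}{536564028}$ ($G = \left(-67519\right) \frac{1}{134007} - - \frac{126151}{4004} = - \frac{67519}{134007} + \frac{126151}{4004} = \frac{16634770981}{536564028} \approx 31.002$)
$Y{\left(4 V{\left(4 \right)} - 2 \right)} + G = \left(107 - \left(2 - 4 \cdot 4^{3}\right)\right) + \frac{16634770981}{536564028} = \left(107 + \left(4 \cdot 64 - 2\right)\right) + \frac{16634770981}{536564028} = \left(107 + \left(256 - 2\right)\right) + \frac{16634770981}{536564028} = \left(107 + 254\right) + \frac{16634770981}{536564028} = 361 + \frac{16634770981}{536564028} = \frac{210334385089}{536564028}$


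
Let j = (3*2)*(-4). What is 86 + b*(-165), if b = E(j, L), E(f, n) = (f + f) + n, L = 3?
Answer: 7511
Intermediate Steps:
j = -24 (j = 6*(-4) = -24)
E(f, n) = n + 2*f (E(f, n) = 2*f + n = n + 2*f)
b = -45 (b = 3 + 2*(-24) = 3 - 48 = -45)
86 + b*(-165) = 86 - 45*(-165) = 86 + 7425 = 7511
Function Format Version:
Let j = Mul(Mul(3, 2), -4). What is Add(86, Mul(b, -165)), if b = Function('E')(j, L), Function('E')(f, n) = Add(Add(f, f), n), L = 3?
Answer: 7511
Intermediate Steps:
j = -24 (j = Mul(6, -4) = -24)
Function('E')(f, n) = Add(n, Mul(2, f)) (Function('E')(f, n) = Add(Mul(2, f), n) = Add(n, Mul(2, f)))
b = -45 (b = Add(3, Mul(2, -24)) = Add(3, -48) = -45)
Add(86, Mul(b, -165)) = Add(86, Mul(-45, -165)) = Add(86, 7425) = 7511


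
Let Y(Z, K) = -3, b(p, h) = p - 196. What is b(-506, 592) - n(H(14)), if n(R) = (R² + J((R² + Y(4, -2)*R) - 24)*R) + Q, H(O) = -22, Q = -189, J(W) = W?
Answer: 10575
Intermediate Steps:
b(p, h) = -196 + p
n(R) = -189 + R² + R*(-24 + R² - 3*R) (n(R) = (R² + ((R² - 3*R) - 24)*R) - 189 = (R² + (-24 + R² - 3*R)*R) - 189 = (R² + R*(-24 + R² - 3*R)) - 189 = -189 + R² + R*(-24 + R² - 3*R))
b(-506, 592) - n(H(14)) = (-196 - 506) - (-189 + (-22)³ - 24*(-22) - 2*(-22)²) = -702 - (-189 - 10648 + 528 - 2*484) = -702 - (-189 - 10648 + 528 - 968) = -702 - 1*(-11277) = -702 + 11277 = 10575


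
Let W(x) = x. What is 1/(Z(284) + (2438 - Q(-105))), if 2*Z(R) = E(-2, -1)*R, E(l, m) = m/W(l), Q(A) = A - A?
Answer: 1/2509 ≈ 0.00039857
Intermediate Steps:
Q(A) = 0
E(l, m) = m/l
Z(R) = R/4 (Z(R) = ((-1/(-2))*R)/2 = ((-1*(-1/2))*R)/2 = (R/2)/2 = R/4)
1/(Z(284) + (2438 - Q(-105))) = 1/((1/4)*284 + (2438 - 1*0)) = 1/(71 + (2438 + 0)) = 1/(71 + 2438) = 1/2509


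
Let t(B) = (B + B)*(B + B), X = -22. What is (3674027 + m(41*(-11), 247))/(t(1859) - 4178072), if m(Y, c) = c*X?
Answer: 3668593/9645452 ≈ 0.38034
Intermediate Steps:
m(Y, c) = -22*c (m(Y, c) = c*(-22) = -22*c)
t(B) = 4*B² (t(B) = (2*B)*(2*B) = 4*B²)
(3674027 + m(41*(-11), 247))/(t(1859) - 4178072) = (3674027 - 22*247)/(4*1859² - 4178072) = (3674027 - 5434)/(4*3455881 - 4178072) = 3668593/(13823524 - 4178072) = 3668593/9645452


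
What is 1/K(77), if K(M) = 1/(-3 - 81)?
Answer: -84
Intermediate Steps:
K(M) = -1/84 (K(M) = 1/(-84) = -1/84)
1/K(77) = 1/(-1/84) = -84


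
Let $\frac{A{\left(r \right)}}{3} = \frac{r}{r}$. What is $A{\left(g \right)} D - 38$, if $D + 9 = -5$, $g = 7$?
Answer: $-80$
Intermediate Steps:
$A{\left(r \right)} = 3$ ($A{\left(r \right)} = 3 \frac{r}{r} = 3 \cdot 1 = 3$)
$D = -14$ ($D = -9 - 5 = -14$)
$A{\left(g \right)} D - 38 = 3 \left(-14\right) - 38 = -42 - 38 = -80$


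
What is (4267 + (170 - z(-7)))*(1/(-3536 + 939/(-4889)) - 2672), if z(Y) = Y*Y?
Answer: -202702451478980/17288443 ≈ -1.1725e+7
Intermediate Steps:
z(Y) = Y**2
(4267 + (170 - z(-7)))*(1/(-3536 + 939/(-4889)) - 2672) = (4267 + (170 - 1*(-7)**2))*(1/(-3536 + 939/(-4889)) - 2672) = (4267 + (170 - 1*49))*(1/(-3536 + 939*(-1/4889)) - 2672) = (4267 + (170 - 49))*(1/(-3536 - 939/4889) - 2672) = (4267 + 121)*(1/(-17288443/4889) - 2672) = 4388*(-4889/17288443 - 2672) = 4388*(-46194724585/17288443) = -202702451478980/17288443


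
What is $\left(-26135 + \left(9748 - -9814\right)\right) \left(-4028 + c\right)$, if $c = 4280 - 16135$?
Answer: $104398959$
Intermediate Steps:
$c = -11855$ ($c = 4280 - 16135 = -11855$)
$\left(-26135 + \left(9748 - -9814\right)\right) \left(-4028 + c\right) = \left(-26135 + \left(9748 - -9814\right)\right) \left(-4028 - 11855\right) = \left(-26135 + \left(9748 + 9814\right)\right) \left(-15883\right) = \left(-26135 + 19562\right) \left(-15883\right) = \left(-6573\right) \left(-15883\right) = 104398959$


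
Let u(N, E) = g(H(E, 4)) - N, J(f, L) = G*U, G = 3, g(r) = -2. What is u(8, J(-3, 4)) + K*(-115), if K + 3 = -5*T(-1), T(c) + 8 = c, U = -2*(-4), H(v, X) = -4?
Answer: -4840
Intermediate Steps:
U = 8
T(c) = -8 + c
J(f, L) = 24 (J(f, L) = 3*8 = 24)
u(N, E) = -2 - N
K = 42 (K = -3 - 5*(-8 - 1) = -3 - 5*(-9) = -3 + 45 = 42)
u(8, J(-3, 4)) + K*(-115) = (-2 - 1*8) + 42*(-115) = (-2 - 8) - 4830 = -10 - 4830 = -4840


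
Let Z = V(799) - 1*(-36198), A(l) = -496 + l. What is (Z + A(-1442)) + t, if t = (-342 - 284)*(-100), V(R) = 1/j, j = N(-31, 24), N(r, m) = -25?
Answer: 2421499/25 ≈ 96860.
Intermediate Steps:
j = -25
V(R) = -1/25 (V(R) = 1/(-25) = -1/25)
t = 62600 (t = -626*(-100) = 62600)
Z = 904949/25 (Z = -1/25 - 1*(-36198) = -1/25 + 36198 = 904949/25 ≈ 36198.)
(Z + A(-1442)) + t = (904949/25 + (-496 - 1442)) + 62600 = (904949/25 - 1938) + 62600 = 856499/25 + 62600 = 2421499/25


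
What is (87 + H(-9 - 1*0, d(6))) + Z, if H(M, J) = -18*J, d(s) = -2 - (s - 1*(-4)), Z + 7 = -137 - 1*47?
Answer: 112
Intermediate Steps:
Z = -191 (Z = -7 + (-137 - 1*47) = -7 + (-137 - 47) = -7 - 184 = -191)
d(s) = -6 - s (d(s) = -2 - (s + 4) = -2 - (4 + s) = -2 + (-4 - s) = -6 - s)
(87 + H(-9 - 1*0, d(6))) + Z = (87 - 18*(-6 - 1*6)) - 191 = (87 - 18*(-6 - 6)) - 191 = (87 - 18*(-12)) - 191 = (87 + 216) - 191 = 303 - 191 = 112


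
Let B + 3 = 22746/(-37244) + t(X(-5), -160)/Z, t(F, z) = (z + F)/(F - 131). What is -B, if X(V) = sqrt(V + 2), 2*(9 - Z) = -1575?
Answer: 229710617032/63645927093 - 29*I*sqrt(3)/13671126 ≈ 3.6092 - 3.6741e-6*I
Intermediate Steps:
Z = 1593/2 (Z = 9 - 1/2*(-1575) = 9 + 1575/2 = 1593/2 ≈ 796.50)
X(V) = sqrt(2 + V)
t(F, z) = (F + z)/(-131 + F)
B = -67239/18622 + 2*(-160 + I*sqrt(3))/(1593*(-131 + I*sqrt(3))) (B = -3 + (22746/(-37244) + ((sqrt(2 - 5) - 160)/(-131 + sqrt(2 - 5)))/(1593/2)) = -3 + (22746*(-1/37244) + ((sqrt(-3) - 160)/(-131 + sqrt(-3)))*(2/1593)) = -3 + (-11373/18622 + ((I*sqrt(3) - 160)/(-131 + I*sqrt(3)))*(2/1593)) = -3 + (-11373/18622 + ((-160 + I*sqrt(3))/(-131 + I*sqrt(3)))*(2/1593)) = -3 + (-11373/18622 + 2*(-160 + I*sqrt(3))/(1593*(-131 + I*sqrt(3)))) = -67239/18622 + 2*(-160 + I*sqrt(3))/(1593*(-131 + I*sqrt(3))) ≈ -3.6092 + 3.6741e-6*I)
-B = -(-229710617032/63645927093 + 29*I*sqrt(3)/13671126) = 229710617032/63645927093 - 29*I*sqrt(3)/13671126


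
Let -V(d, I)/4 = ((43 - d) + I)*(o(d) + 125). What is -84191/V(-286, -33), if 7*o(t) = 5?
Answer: 589337/1041920 ≈ 0.56563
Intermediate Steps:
o(t) = 5/7 (o(t) = (1/7)*5 = 5/7)
V(d, I) = -151360/7 - 3520*I/7 + 3520*d/7 (V(d, I) = -4*((43 - d) + I)*(5/7 + 125) = -4*(43 + I - d)*880/7 = -4*(37840/7 - 880*d/7 + 880*I/7) = -151360/7 - 3520*I/7 + 3520*d/7)
-84191/V(-286, -33) = -84191/(-151360/7 - 3520/7*(-33) + (3520/7)*(-286)) = -84191/(-151360/7 + 116160/7 - 1006720/7) = -84191/(-1041920/7) = -84191*(-7/1041920) = 589337/1041920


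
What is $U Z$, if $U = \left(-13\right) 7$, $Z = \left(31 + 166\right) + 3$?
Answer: $-18200$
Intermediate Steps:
$Z = 200$ ($Z = 197 + 3 = 200$)
$U = -91$
$U Z = \left(-91\right) 200 = -18200$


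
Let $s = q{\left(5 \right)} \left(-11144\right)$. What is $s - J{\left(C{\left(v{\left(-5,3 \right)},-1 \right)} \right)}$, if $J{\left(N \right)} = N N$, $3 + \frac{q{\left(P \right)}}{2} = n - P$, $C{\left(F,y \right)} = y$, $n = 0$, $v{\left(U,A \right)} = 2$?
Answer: $178303$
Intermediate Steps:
$q{\left(P \right)} = -6 - 2 P$ ($q{\left(P \right)} = -6 + 2 \left(0 - P\right) = -6 + 2 \left(- P\right) = -6 - 2 P$)
$J{\left(N \right)} = N^{2}$
$s = 178304$ ($s = \left(-6 - 10\right) \left(-11144\right) = \left(-16\right) \left(-11144\right) = 178304$)
$s - J{\left(C{\left(v{\left(-5,3 \right)},-1 \right)} \right)} = 178304 - \left(-1\right)^{2} = 178304 - 1 = 178303$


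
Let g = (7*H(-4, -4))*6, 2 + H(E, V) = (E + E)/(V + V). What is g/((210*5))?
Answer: -1/25 ≈ -0.040000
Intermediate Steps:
H(E, V) = -2 + E/V (H(E, V) = -2 + (E + E)/(V + V) = -2 + (2*E)/((2*V)) = -2 + (2*E)*(1/(2*V)) = -2 + E/V)
g = -42 (g = (7*(-2 - 4/(-4)))*6 = (7*(-2 - 4*(-1/4)))*6 = (7*(-2 + 1))*6 = (7*(-1))*6 = -7*6 = -42)
g/((210*5)) = -42/(210*5) = -42/1050 = -42*1/1050 = -1/25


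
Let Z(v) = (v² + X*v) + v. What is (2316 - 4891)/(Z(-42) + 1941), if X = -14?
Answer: -2575/4251 ≈ -0.60574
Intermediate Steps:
Z(v) = v² - 13*v (Z(v) = (v² - 14*v) + v = v² - 13*v)
(2316 - 4891)/(Z(-42) + 1941) = (2316 - 4891)/(-42*(-13 - 42) + 1941) = -2575/(-42*(-55) + 1941) = -2575/(2310 + 1941) = -2575/4251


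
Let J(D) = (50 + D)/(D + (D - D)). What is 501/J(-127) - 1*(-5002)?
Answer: 448781/77 ≈ 5828.3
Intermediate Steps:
J(D) = (50 + D)/D (J(D) = (50 + D)/(D + 0) = (50 + D)/D)
501/J(-127) - 1*(-5002) = 501/(((50 - 127)/(-127))) - 1*(-5002) = 501/((-1/127*(-77))) + 5002 = 501/(77/127) + 5002 = 501*(127/77) + 5002 = 63627/77 + 5002 = 448781/77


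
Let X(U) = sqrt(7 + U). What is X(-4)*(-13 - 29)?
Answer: -42*sqrt(3) ≈ -72.746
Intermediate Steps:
X(-4)*(-13 - 29) = sqrt(7 - 4)*(-13 - 29) = sqrt(3)*(-42) = -42*sqrt(3)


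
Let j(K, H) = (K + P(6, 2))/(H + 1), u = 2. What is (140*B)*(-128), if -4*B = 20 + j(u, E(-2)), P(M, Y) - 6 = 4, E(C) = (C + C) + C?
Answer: 78848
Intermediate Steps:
E(C) = 3*C (E(C) = 2*C + C = 3*C)
P(M, Y) = 10 (P(M, Y) = 6 + 4 = 10)
j(K, H) = (10 + K)/(1 + H) (j(K, H) = (K + 10)/(H + 1) = (10 + K)/(1 + H))
B = -22/5 (B = -(20 + (10 + 2)/(1 + 3*(-2)))/4 = -(20 + 12/(1 - 6))/4 = -(20 + 12/(-5))/4 = -(20 - ⅕*12)/4 = -(20 - 12/5)/4 = -¼*88/5 = -22/5 ≈ -4.4000)
(140*B)*(-128) = (140*(-22/5))*(-128) = -616*(-128) = 78848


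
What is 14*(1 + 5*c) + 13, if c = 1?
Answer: 97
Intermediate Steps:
14*(1 + 5*c) + 13 = 14*(1 + 5*1) + 13 = 14*(1 + 5) + 13 = 14*6 + 13 = 84 + 13 = 97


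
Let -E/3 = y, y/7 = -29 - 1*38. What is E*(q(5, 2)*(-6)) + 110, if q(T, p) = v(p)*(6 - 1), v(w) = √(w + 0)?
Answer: 110 - 42210*√2 ≈ -59584.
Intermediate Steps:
y = -469 (y = 7*(-29 - 1*38) = 7*(-29 - 38) = 7*(-67) = -469)
v(w) = √w
E = 1407 (E = -3*(-469) = 1407)
q(T, p) = 5*√p (q(T, p) = √p*(6 - 1) = √p*5 = 5*√p)
E*(q(5, 2)*(-6)) + 110 = 1407*((5*√2)*(-6)) + 110 = 1407*(-30*√2) + 110 = -42210*√2 + 110 = 110 - 42210*√2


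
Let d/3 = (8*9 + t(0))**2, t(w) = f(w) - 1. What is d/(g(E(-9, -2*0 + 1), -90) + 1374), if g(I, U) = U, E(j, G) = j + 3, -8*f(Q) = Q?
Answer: 5041/428 ≈ 11.778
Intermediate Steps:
f(Q) = -Q/8
t(w) = -1 - w/8 (t(w) = -w/8 - 1 = -1 - w/8)
E(j, G) = 3 + j
d = 15123 (d = 3*(8*9 + (-1 - 1/8*0))**2 = 3*(72 + (-1 + 0))**2 = 3*(72 - 1)**2 = 3*71**2 = 3*5041 = 15123)
d/(g(E(-9, -2*0 + 1), -90) + 1374) = 15123/(-90 + 1374) = 15123/1284 = 15123*(1/1284) = 5041/428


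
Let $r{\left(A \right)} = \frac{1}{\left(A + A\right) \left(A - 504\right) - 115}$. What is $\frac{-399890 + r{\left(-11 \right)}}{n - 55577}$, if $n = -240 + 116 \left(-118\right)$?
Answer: $\frac{4484766349}{779498575} \approx 5.7534$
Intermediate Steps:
$n = -13928$ ($n = -240 - 13688 = -13928$)
$r{\left(A \right)} = \frac{1}{-115 + 2 A \left(-504 + A\right)}$ ($r{\left(A \right)} = \frac{1}{2 A \left(-504 + A\right) - 115} = \frac{1}{-115 + 2 A \left(-504 + A\right)}$)
$\frac{-399890 + r{\left(-11 \right)}}{n - 55577} = \frac{-399890 + \frac{1}{-115 - -11088 + 2 \left(-11\right)^{2}}}{-13928 - 55577} = \frac{-399890 + \frac{1}{-115 + 11088 + 2 \cdot 121}}{-69505} = \left(-399890 + \frac{1}{-115 + 11088 + 242}\right) \left(- \frac{1}{69505}\right) = \left(-399890 + \frac{1}{11215}\right) \left(- \frac{1}{69505}\right) = \left(- \frac{4484766349}{11215}\right) \left(- \frac{1}{69505}\right) = \frac{4484766349}{779498575}$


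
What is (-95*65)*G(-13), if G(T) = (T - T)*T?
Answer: 0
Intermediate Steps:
G(T) = 0 (G(T) = 0*T = 0)
(-95*65)*G(-13) = -95*65*0 = -6175*0 = 0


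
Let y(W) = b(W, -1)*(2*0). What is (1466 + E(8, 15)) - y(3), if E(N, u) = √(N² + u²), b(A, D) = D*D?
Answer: 1483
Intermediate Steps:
b(A, D) = D²
y(W) = 0 (y(W) = (-1)²*(2*0) = 1*0 = 0)
(1466 + E(8, 15)) - y(3) = (1466 + √(8² + 15²)) - 1*0 = (1466 + √(64 + 225)) + 0 = (1466 + √289) + 0 = (1466 + 17) + 0 = 1483 + 0 = 1483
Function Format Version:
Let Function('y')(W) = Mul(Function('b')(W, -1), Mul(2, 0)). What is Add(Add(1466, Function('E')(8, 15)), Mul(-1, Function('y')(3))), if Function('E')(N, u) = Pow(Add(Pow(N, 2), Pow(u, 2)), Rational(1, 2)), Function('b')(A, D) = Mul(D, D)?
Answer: 1483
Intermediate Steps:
Function('b')(A, D) = Pow(D, 2)
Function('y')(W) = 0 (Function('y')(W) = Mul(Pow(-1, 2), Mul(2, 0)) = Mul(1, 0) = 0)
Add(Add(1466, Function('E')(8, 15)), Mul(-1, Function('y')(3))) = Add(Add(1466, Pow(Add(Pow(8, 2), Pow(15, 2)), Rational(1, 2))), Mul(-1, 0)) = Add(Add(1466, Pow(Add(64, 225), Rational(1, 2))), 0) = Add(Add(1466, Pow(289, Rational(1, 2))), 0) = Add(Add(1466, 17), 0) = Add(1483, 0) = 1483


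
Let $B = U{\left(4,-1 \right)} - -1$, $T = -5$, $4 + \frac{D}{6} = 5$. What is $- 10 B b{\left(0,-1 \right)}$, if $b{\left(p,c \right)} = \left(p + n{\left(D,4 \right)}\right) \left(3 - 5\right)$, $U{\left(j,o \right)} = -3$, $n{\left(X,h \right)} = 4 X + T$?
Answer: $-760$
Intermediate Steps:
$D = 6$ ($D = -24 + 6 \cdot 5 = -24 + 30 = 6$)
$n{\left(X,h \right)} = -5 + 4 X$ ($n{\left(X,h \right)} = 4 X - 5 = -5 + 4 X$)
$B = -2$ ($B = -3 - -1 = -3 + 1 = -2$)
$b{\left(p,c \right)} = -38 - 2 p$ ($b{\left(p,c \right)} = \left(p + \left(-5 + 4 \cdot 6\right)\right) \left(3 - 5\right) = \left(p + \left(-5 + 24\right)\right) \left(-2\right) = \left(p + 19\right) \left(-2\right) = \left(19 + p\right) \left(-2\right) = -38 - 2 p$)
$- 10 B b{\left(0,-1 \right)} = \left(-10\right) \left(-2\right) \left(-38 - 0\right) = 20 \left(-38 + 0\right) = 20 \left(-38\right) = -760$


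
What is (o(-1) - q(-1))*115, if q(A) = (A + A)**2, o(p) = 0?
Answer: -460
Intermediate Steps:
q(A) = 4*A**2 (q(A) = (2*A)**2 = 4*A**2)
(o(-1) - q(-1))*115 = (0 - 4*(-1)**2)*115 = (0 - 4)*115 = -4*115 = -460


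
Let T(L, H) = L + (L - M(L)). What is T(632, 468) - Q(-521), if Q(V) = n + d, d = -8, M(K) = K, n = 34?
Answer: 606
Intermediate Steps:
T(L, H) = L (T(L, H) = L + (L - L) = L + 0 = L)
Q(V) = 26 (Q(V) = 34 - 8 = 26)
T(632, 468) - Q(-521) = 632 - 1*26 = 632 - 26 = 606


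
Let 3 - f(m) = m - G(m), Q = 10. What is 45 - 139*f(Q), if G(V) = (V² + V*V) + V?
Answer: -28172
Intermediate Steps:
G(V) = V + 2*V² (G(V) = (V² + V²) + V = 2*V² + V = V + 2*V²)
f(m) = 3 - m + m*(1 + 2*m) (f(m) = 3 - (m - m*(1 + 2*m)) = 3 + (-m + m*(1 + 2*m)) = 3 - m + m*(1 + 2*m))
45 - 139*f(Q) = 45 - 139*(3 + 2*10²) = 45 - 139*(3 + 2*100) = 45 - 139*(3 + 200) = 45 - 139*203 = 45 - 28217 = -28172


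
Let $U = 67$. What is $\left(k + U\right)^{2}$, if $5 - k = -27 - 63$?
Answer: $26244$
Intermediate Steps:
$k = 95$ ($k = 5 - \left(-27 - 63\right) = 5 - -90 = 5 + 90 = 95$)
$\left(k + U\right)^{2} = \left(95 + 67\right)^{2} = 162^{2} = 26244$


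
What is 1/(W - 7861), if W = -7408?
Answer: -1/15269 ≈ -6.5492e-5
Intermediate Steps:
1/(W - 7861) = 1/(-7408 - 7861) = 1/(-15269) = -1/15269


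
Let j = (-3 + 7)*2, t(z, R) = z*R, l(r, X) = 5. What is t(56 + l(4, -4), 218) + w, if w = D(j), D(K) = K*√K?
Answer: 13298 + 16*√2 ≈ 13321.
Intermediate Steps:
t(z, R) = R*z
j = 8 (j = 4*2 = 8)
D(K) = K^(3/2)
w = 16*√2 (w = 8^(3/2) = 16*√2 ≈ 22.627)
t(56 + l(4, -4), 218) + w = 218*(56 + 5) + 16*√2 = 218*61 + 16*√2 = 13298 + 16*√2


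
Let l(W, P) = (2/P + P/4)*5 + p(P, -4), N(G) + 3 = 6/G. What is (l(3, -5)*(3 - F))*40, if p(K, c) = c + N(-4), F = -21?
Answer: -16080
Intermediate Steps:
N(G) = -3 + 6/G
p(K, c) = -9/2 + c (p(K, c) = c + (-3 + 6/(-4)) = c + (-3 + 6*(-1/4)) = c + (-3 - 3/2) = c - 9/2 = -9/2 + c)
l(W, P) = -17/2 + 10/P + 5*P/4 (l(W, P) = (2/P + P/4)*5 + (-9/2 - 4) = (2/P + P*(1/4))*5 - 17/2 = (2/P + P/4)*5 - 17/2 = (10/P + 5*P/4) - 17/2 = -17/2 + 10/P + 5*P/4)
(l(3, -5)*(3 - F))*40 = (((1/4)*(40 - 5*(-34 + 5*(-5)))/(-5))*(3 - 1*(-21)))*40 = (((1/4)*(-1/5)*(40 - 5*(-34 - 25)))*(3 + 21))*40 = (((1/4)*(-1/5)*(40 - 5*(-59)))*24)*40 = (((1/4)*(-1/5)*(40 + 295))*24)*40 = (((1/4)*(-1/5)*335)*24)*40 = -67/4*24*40 = -402*40 = -16080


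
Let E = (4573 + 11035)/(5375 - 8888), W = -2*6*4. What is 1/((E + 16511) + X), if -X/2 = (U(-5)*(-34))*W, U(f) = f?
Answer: 3513/115319695 ≈ 3.0463e-5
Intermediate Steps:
W = -48 (W = -12*4 = -48)
E = -15608/3513 (E = 15608/(-3513) = 15608*(-1/3513) = -15608/3513 ≈ -4.4429)
X = 16320 (X = -2*(-5*(-34))*(-48) = -340*(-48) = -2*(-8160) = 16320)
1/((E + 16511) + X) = 1/((-15608/3513 + 16511) + 16320) = 1/(57987535/3513 + 16320) = 1/(115319695/3513) = 3513/115319695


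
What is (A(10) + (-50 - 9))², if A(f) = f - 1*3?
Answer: 2704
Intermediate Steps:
A(f) = -3 + f (A(f) = f - 3 = -3 + f)
(A(10) + (-50 - 9))² = ((-3 + 10) + (-50 - 9))² = (7 - 59)² = (-52)² = 2704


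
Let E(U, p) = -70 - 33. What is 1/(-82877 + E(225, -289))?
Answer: -1/82980 ≈ -1.2051e-5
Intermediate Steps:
E(U, p) = -103
1/(-82877 + E(225, -289)) = 1/(-82877 - 103) = 1/(-82980) = -1/82980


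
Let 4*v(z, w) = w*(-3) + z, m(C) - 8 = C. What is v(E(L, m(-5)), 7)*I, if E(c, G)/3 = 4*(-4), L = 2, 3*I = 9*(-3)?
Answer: 621/4 ≈ 155.25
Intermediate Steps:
I = -9 (I = (9*(-3))/3 = (⅓)*(-27) = -9)
m(C) = 8 + C
E(c, G) = -48 (E(c, G) = 3*(4*(-4)) = 3*(-16) = -48)
v(z, w) = -3*w/4 + z/4 (v(z, w) = (w*(-3) + z)/4 = (-3*w + z)/4 = (z - 3*w)/4 = -3*w/4 + z/4)
v(E(L, m(-5)), 7)*I = (-¾*7 + (¼)*(-48))*(-9) = (-21/4 - 12)*(-9) = -69/4*(-9) = 621/4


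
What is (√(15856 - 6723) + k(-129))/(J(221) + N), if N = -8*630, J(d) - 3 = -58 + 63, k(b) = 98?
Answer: -49/2516 - √9133/5032 ≈ -0.038467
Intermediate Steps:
J(d) = 8 (J(d) = 3 + (-58 + 63) = 3 + 5 = 8)
N = -5040
(√(15856 - 6723) + k(-129))/(J(221) + N) = (√(15856 - 6723) + 98)/(8 - 5040) = (√9133 + 98)/(-5032) = (98 + √9133)*(-1/5032) = -49/2516 - √9133/5032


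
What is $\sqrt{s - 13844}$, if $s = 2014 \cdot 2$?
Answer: $2 i \sqrt{2454} \approx 99.076 i$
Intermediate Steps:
$s = 4028$
$\sqrt{s - 13844} = \sqrt{4028 - 13844} = \sqrt{-9816} = 2 i \sqrt{2454}$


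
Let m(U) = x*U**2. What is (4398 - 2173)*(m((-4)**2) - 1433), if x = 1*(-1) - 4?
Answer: -6036425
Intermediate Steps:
x = -5 (x = -1 - 4 = -5)
m(U) = -5*U**2
(4398 - 2173)*(m((-4)**2) - 1433) = (4398 - 2173)*(-5*((-4)**2)**2 - 1433) = 2225*(-5*16**2 - 1433) = 2225*(-5*256 - 1433) = 2225*(-1280 - 1433) = 2225*(-2713) = -6036425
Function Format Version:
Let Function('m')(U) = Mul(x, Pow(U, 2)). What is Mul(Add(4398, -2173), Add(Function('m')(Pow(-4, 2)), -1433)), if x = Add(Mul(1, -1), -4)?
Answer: -6036425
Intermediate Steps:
x = -5 (x = Add(-1, -4) = -5)
Function('m')(U) = Mul(-5, Pow(U, 2))
Mul(Add(4398, -2173), Add(Function('m')(Pow(-4, 2)), -1433)) = Mul(Add(4398, -2173), Add(Mul(-5, Pow(Pow(-4, 2), 2)), -1433)) = Mul(2225, Add(Mul(-5, Pow(16, 2)), -1433)) = Mul(2225, Add(Mul(-5, 256), -1433)) = Mul(2225, Add(-1280, -1433)) = Mul(2225, -2713) = -6036425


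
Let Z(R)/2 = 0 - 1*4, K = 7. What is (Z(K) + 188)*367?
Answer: 66060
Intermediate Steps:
Z(R) = -8 (Z(R) = 2*(0 - 1*4) = 2*(0 - 4) = 2*(-4) = -8)
(Z(K) + 188)*367 = (-8 + 188)*367 = 180*367 = 66060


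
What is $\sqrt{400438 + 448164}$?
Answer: $\sqrt{848602} \approx 921.2$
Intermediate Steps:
$\sqrt{400438 + 448164} = \sqrt{848602}$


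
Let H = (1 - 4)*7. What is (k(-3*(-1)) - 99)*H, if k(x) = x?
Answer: 2016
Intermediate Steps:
H = -21 (H = -3*7 = -21)
(k(-3*(-1)) - 99)*H = (-3*(-1) - 99)*(-21) = (3 - 99)*(-21) = -96*(-21) = 2016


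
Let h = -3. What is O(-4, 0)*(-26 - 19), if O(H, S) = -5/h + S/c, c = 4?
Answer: -75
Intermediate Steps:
O(H, S) = 5/3 + S/4 (O(H, S) = -5/(-3) + S/4 = -5*(-⅓) + S*(¼) = 5/3 + S/4)
O(-4, 0)*(-26 - 19) = (5/3 + (¼)*0)*(-26 - 19) = (5/3 + 0)*(-45) = (5/3)*(-45) = -75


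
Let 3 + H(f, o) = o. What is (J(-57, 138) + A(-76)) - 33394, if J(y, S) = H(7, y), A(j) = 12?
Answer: -33442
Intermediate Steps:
H(f, o) = -3 + o
J(y, S) = -3 + y
(J(-57, 138) + A(-76)) - 33394 = ((-3 - 57) + 12) - 33394 = (-60 + 12) - 33394 = -48 - 33394 = -33442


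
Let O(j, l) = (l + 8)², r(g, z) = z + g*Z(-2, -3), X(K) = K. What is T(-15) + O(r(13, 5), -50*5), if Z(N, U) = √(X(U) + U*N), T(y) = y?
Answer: 58549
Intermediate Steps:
Z(N, U) = √(U + N*U) (Z(N, U) = √(U + U*N) = √(U + N*U))
r(g, z) = z + g*√3 (r(g, z) = z + g*√(-3*(1 - 2)) = z + g*√(-3*(-1)) = z + g*√3)
O(j, l) = (8 + l)²
T(-15) + O(r(13, 5), -50*5) = -15 + (8 - 50*5)² = -15 + (8 - 250)² = -15 + (-242)² = -15 + 58564 = 58549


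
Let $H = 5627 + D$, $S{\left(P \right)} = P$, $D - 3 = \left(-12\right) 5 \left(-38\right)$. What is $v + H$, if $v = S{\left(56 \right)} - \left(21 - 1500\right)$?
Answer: $9445$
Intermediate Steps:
$D = 2283$ ($D = 3 + \left(-12\right) 5 \left(-38\right) = 3 - -2280 = 3 + 2280 = 2283$)
$H = 7910$ ($H = 5627 + 2283 = 7910$)
$v = 1535$ ($v = 56 - \left(21 - 1500\right) = 56 - -1479 = 56 + 1479 = 1535$)
$v + H = 1535 + 7910 = 9445$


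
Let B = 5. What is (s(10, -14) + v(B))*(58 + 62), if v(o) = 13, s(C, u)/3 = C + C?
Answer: 8760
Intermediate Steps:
s(C, u) = 6*C (s(C, u) = 3*(C + C) = 3*(2*C) = 6*C)
(s(10, -14) + v(B))*(58 + 62) = (6*10 + 13)*(58 + 62) = (60 + 13)*120 = 73*120 = 8760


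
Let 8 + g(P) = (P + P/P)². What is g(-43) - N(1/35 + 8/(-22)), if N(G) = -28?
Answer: 1784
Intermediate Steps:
g(P) = -8 + (1 + P)² (g(P) = -8 + (P + P/P)² = -8 + (P + 1)² = -8 + (1 + P)²)
g(-43) - N(1/35 + 8/(-22)) = (-8 + (1 - 43)²) - 1*(-28) = (-8 + (-42)²) + 28 = (-8 + 1764) + 28 = 1756 + 28 = 1784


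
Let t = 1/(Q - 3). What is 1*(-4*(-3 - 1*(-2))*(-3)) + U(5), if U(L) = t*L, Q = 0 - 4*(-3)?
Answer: -103/9 ≈ -11.444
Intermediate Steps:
Q = 12 (Q = 0 + 12 = 12)
t = ⅑ (t = 1/(12 - 3) = 1/9 = ⅑ ≈ 0.11111)
U(L) = L/9
1*(-4*(-3 - 1*(-2))*(-3)) + U(5) = 1*(-4*(-3 - 1*(-2))*(-3)) + (⅑)*5 = 1*(-4*(-3 + 2)*(-3)) + 5/9 = 1*(-4*(-1)*(-3)) + 5/9 = 1*(4*(-3)) + 5/9 = 1*(-12) + 5/9 = -12 + 5/9 = -103/9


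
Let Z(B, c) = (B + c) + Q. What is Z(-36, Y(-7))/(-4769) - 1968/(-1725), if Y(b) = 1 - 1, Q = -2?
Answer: 165806/144325 ≈ 1.1488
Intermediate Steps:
Y(b) = 0
Z(B, c) = -2 + B + c (Z(B, c) = (B + c) - 2 = -2 + B + c)
Z(-36, Y(-7))/(-4769) - 1968/(-1725) = (-2 - 36 + 0)/(-4769) - 1968/(-1725) = -38*(-1/4769) - 1968*(-1/1725) = 2/251 + 656/575 = 165806/144325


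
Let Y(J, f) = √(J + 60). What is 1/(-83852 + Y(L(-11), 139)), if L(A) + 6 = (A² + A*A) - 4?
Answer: -20963/1757789403 - √73/3515578806 ≈ -1.1928e-5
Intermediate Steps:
L(A) = -10 + 2*A² (L(A) = -6 + ((A² + A*A) - 4) = -6 + ((A² + A²) - 4) = -6 + (2*A² - 4) = -6 + (-4 + 2*A²) = -10 + 2*A²)
Y(J, f) = √(60 + J)
1/(-83852 + Y(L(-11), 139)) = 1/(-83852 + √(60 + (-10 + 2*(-11)²))) = 1/(-83852 + √(60 + (-10 + 2*121))) = 1/(-83852 + √(60 + (-10 + 242))) = 1/(-83852 + √(60 + 232)) = 1/(-83852 + √292) = 1/(-83852 + 2*√73)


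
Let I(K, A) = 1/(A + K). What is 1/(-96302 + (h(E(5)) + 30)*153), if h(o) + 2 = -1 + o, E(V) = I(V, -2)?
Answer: -1/92120 ≈ -1.0855e-5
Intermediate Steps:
E(V) = 1/(-2 + V)
h(o) = -3 + o (h(o) = -2 + (-1 + o) = -3 + o)
1/(-96302 + (h(E(5)) + 30)*153) = 1/(-96302 + ((-3 + 1/(-2 + 5)) + 30)*153) = 1/(-96302 + ((-3 + 1/3) + 30)*153) = 1/(-96302 + ((-3 + ⅓) + 30)*153) = 1/(-96302 + (-8/3 + 30)*153) = 1/(-96302 + (82/3)*153) = 1/(-96302 + 4182) = 1/(-92120) = -1/92120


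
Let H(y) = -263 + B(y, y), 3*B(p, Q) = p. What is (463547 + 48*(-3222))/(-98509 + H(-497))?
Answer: -84243/26983 ≈ -3.1221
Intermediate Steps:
B(p, Q) = p/3
H(y) = -263 + y/3
(463547 + 48*(-3222))/(-98509 + H(-497)) = (463547 + 48*(-3222))/(-98509 + (-263 + (⅓)*(-497))) = (463547 - 154656)/(-98509 + (-263 - 497/3)) = 308891/(-98509 - 1286/3) = 308891/(-296813/3) = 308891*(-3/296813) = -84243/26983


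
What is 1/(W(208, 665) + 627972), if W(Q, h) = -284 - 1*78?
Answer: 1/627610 ≈ 1.5933e-6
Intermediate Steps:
W(Q, h) = -362 (W(Q, h) = -284 - 78 = -362)
1/(W(208, 665) + 627972) = 1/(-362 + 627972) = 1/627610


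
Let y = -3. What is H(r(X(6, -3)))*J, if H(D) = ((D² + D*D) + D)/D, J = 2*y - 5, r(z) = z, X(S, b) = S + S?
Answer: -275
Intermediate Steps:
X(S, b) = 2*S
J = -11 (J = 2*(-3) - 5 = -6 - 5 = -11)
H(D) = (D + 2*D²)/D (H(D) = ((D² + D²) + D)/D = (2*D² + D)/D = (D + 2*D²)/D)
H(r(X(6, -3)))*J = (1 + 2*(2*6))*(-11) = (1 + 2*12)*(-11) = (1 + 24)*(-11) = 25*(-11) = -275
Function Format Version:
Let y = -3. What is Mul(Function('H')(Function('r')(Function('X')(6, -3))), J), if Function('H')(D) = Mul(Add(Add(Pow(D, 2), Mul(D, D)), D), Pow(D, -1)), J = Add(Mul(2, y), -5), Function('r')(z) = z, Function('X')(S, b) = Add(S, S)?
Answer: -275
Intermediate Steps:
Function('X')(S, b) = Mul(2, S)
J = -11 (J = Add(Mul(2, -3), -5) = Add(-6, -5) = -11)
Function('H')(D) = Mul(Pow(D, -1), Add(D, Mul(2, Pow(D, 2)))) (Function('H')(D) = Mul(Add(Add(Pow(D, 2), Pow(D, 2)), D), Pow(D, -1)) = Mul(Add(Mul(2, Pow(D, 2)), D), Pow(D, -1)) = Mul(Add(D, Mul(2, Pow(D, 2))), Pow(D, -1)) = Mul(Pow(D, -1), Add(D, Mul(2, Pow(D, 2)))))
Mul(Function('H')(Function('r')(Function('X')(6, -3))), J) = Mul(Add(1, Mul(2, Mul(2, 6))), -11) = Mul(Add(1, Mul(2, 12)), -11) = Mul(Add(1, 24), -11) = Mul(25, -11) = -275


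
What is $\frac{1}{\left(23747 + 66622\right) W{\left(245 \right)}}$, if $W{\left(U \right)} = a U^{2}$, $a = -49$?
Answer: $- \frac{1}{265795562025} \approx -3.7623 \cdot 10^{-12}$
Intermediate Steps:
$W{\left(U \right)} = - 49 U^{2}$
$\frac{1}{\left(23747 + 66622\right) W{\left(245 \right)}} = \frac{1}{\left(23747 + 66622\right) \left(- 49 \cdot 245^{2}\right)} = \frac{1}{90369 \left(\left(-49\right) 60025\right)} = \frac{1}{90369 \left(-2941225\right)} = \frac{1}{90369} \left(- \frac{1}{2941225}\right) = - \frac{1}{265795562025}$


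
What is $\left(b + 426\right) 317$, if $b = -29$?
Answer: $125849$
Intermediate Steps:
$\left(b + 426\right) 317 = \left(-29 + 426\right) 317 = 397 \cdot 317 = 125849$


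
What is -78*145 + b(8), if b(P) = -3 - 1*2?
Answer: -11315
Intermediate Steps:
b(P) = -5 (b(P) = -3 - 2 = -5)
-78*145 + b(8) = -78*145 - 5 = -11310 - 5 = -11315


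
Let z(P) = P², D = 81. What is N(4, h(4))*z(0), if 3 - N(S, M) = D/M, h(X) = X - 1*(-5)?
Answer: 0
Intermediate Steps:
h(X) = 5 + X (h(X) = X + 5 = 5 + X)
N(S, M) = 3 - 81/M
N(4, h(4))*z(0) = (3 - 81/(5 + 4))*0² = (3 - 81/9)*0 = (3 - 81*⅑)*0 = (3 - 9)*0 = -6*0 = 0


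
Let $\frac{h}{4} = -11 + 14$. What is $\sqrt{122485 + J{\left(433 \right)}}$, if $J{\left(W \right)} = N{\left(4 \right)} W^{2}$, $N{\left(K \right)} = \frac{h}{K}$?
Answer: $2 \sqrt{171238} \approx 827.62$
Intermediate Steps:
$h = 12$ ($h = 4 \left(-11 + 14\right) = 4 \cdot 3 = 12$)
$N{\left(K \right)} = \frac{12}{K}$
$J{\left(W \right)} = 3 W^{2}$ ($J{\left(W \right)} = \frac{12}{4} W^{2} = 12 \cdot \frac{1}{4} W^{2} = 3 W^{2}$)
$\sqrt{122485 + J{\left(433 \right)}} = \sqrt{122485 + 3 \cdot 433^{2}} = \sqrt{122485 + 3 \cdot 187489} = \sqrt{122485 + 562467} = \sqrt{684952} = 2 \sqrt{171238}$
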